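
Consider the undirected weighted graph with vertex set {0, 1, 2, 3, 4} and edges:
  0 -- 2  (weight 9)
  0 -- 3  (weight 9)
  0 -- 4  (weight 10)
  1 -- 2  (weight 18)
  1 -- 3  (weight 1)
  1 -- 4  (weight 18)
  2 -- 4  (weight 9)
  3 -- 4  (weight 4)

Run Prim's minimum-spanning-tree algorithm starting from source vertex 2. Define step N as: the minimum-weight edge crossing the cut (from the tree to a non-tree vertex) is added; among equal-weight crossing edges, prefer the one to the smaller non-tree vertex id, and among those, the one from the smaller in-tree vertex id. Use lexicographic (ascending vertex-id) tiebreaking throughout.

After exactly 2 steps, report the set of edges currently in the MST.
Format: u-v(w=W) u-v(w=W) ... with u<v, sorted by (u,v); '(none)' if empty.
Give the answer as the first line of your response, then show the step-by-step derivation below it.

0-2(w=9) 0-3(w=9)

step 1: add edge 0-2 (w=9); MST = {0-2(w=9)}
step 2: add edge 0-3 (w=9); MST = {0-2(w=9) 0-3(w=9)}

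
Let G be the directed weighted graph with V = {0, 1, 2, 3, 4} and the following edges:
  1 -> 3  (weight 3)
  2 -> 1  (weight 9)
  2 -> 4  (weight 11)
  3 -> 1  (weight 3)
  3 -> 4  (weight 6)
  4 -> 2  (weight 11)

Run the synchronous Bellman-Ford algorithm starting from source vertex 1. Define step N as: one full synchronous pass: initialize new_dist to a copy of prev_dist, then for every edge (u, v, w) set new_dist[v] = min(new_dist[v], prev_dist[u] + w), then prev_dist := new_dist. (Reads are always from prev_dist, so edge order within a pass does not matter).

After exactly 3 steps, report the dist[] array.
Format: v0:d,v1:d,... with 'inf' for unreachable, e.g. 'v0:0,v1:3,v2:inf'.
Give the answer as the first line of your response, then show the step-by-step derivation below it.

v0:inf,v1:0,v2:20,v3:3,v4:9

step 1: dist = v0:inf,v1:0,v2:inf,v3:3,v4:inf
step 2: dist = v0:inf,v1:0,v2:inf,v3:3,v4:9
step 3: dist = v0:inf,v1:0,v2:20,v3:3,v4:9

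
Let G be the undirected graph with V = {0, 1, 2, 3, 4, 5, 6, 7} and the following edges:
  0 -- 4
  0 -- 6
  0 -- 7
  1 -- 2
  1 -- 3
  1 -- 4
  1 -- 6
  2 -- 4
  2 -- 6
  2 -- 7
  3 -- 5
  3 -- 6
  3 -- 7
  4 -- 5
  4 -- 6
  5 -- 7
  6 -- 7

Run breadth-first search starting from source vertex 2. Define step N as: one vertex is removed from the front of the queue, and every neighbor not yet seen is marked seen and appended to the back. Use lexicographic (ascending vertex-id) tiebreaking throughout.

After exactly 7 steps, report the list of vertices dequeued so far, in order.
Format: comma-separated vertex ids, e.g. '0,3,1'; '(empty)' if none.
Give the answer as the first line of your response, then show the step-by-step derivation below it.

2,1,4,6,7,3,0

step 1: dequeue 2; queue=[1,4,6,7]; order=2
step 2: dequeue 1; queue=[4,6,7,3]; order=2,1
step 3: dequeue 4; queue=[6,7,3,0,5]; order=2,1,4
step 4: dequeue 6; queue=[7,3,0,5]; order=2,1,4,6
step 5: dequeue 7; queue=[3,0,5]; order=2,1,4,6,7
step 6: dequeue 3; queue=[0,5]; order=2,1,4,6,7,3
step 7: dequeue 0; queue=[5]; order=2,1,4,6,7,3,0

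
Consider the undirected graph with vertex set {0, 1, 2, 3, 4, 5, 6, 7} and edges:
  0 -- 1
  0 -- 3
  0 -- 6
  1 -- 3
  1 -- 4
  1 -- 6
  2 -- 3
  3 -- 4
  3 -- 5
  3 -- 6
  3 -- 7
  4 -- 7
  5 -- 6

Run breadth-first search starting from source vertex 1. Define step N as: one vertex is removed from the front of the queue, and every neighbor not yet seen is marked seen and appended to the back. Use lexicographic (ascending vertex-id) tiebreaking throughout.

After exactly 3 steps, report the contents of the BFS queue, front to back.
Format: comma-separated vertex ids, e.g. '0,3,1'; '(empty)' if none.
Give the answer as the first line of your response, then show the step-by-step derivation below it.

4,6,2,5,7

step 1: dequeue 1; queue=[0,3,4,6]; order=1
step 2: dequeue 0; queue=[3,4,6]; order=1,0
step 3: dequeue 3; queue=[4,6,2,5,7]; order=1,0,3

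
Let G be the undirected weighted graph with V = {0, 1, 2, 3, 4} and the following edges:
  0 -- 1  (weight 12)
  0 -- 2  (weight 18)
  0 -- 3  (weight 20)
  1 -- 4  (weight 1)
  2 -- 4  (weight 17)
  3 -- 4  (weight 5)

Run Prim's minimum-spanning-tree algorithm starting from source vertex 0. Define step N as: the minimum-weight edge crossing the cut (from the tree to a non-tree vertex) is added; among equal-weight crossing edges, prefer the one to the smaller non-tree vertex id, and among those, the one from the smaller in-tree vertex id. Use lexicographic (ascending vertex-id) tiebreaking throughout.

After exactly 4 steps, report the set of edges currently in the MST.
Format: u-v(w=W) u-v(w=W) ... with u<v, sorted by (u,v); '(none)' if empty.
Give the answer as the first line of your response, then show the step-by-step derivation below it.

0-1(w=12) 1-4(w=1) 2-4(w=17) 3-4(w=5)

step 1: add edge 0-1 (w=12); MST = {0-1(w=12)}
step 2: add edge 1-4 (w=1); MST = {0-1(w=12) 1-4(w=1)}
step 3: add edge 3-4 (w=5); MST = {0-1(w=12) 1-4(w=1) 3-4(w=5)}
step 4: add edge 2-4 (w=17); MST = {0-1(w=12) 1-4(w=1) 2-4(w=17) 3-4(w=5)}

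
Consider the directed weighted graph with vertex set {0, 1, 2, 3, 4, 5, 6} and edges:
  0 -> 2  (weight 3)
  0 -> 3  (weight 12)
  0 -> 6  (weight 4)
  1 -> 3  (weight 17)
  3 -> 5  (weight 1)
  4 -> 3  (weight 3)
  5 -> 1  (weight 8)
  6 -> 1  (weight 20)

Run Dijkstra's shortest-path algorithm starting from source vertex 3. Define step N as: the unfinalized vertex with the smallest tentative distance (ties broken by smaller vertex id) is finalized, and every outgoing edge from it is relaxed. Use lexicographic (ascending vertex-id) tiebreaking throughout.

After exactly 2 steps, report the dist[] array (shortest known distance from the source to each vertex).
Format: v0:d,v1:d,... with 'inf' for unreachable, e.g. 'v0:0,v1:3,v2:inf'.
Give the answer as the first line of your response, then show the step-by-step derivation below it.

v0:inf,v1:9,v2:inf,v3:0,v4:inf,v5:1,v6:inf

step 1: dist = v0:inf,v1:inf,v2:inf,v3:0,v4:inf,v5:1,v6:inf
step 2: dist = v0:inf,v1:9,v2:inf,v3:0,v4:inf,v5:1,v6:inf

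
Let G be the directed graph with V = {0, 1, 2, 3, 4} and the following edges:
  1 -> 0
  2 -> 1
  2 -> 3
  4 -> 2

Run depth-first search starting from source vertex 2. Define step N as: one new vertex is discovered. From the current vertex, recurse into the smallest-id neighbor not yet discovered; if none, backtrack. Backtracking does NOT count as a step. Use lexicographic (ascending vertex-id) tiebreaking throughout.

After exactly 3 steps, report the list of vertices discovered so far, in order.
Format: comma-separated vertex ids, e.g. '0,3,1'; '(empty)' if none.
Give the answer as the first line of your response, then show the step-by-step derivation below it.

2,1,0

step 1: discover 2; path=2; order=2
step 2: discover 1; path=2>1; order=2,1
step 3: discover 0; path=2>1>0; order=2,1,0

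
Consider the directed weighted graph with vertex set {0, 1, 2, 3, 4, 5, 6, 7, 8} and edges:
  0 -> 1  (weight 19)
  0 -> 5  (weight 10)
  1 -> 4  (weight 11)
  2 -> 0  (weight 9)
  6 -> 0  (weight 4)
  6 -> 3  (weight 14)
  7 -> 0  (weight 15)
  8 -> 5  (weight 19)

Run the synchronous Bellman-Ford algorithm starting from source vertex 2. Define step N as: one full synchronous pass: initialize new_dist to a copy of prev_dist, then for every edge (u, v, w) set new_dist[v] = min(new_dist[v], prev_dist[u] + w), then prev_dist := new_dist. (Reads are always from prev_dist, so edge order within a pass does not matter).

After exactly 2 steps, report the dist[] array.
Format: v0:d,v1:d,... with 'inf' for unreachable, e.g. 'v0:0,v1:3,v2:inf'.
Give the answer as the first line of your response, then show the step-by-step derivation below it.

v0:9,v1:28,v2:0,v3:inf,v4:inf,v5:19,v6:inf,v7:inf,v8:inf

step 1: dist = v0:9,v1:inf,v2:0,v3:inf,v4:inf,v5:inf,v6:inf,v7:inf,v8:inf
step 2: dist = v0:9,v1:28,v2:0,v3:inf,v4:inf,v5:19,v6:inf,v7:inf,v8:inf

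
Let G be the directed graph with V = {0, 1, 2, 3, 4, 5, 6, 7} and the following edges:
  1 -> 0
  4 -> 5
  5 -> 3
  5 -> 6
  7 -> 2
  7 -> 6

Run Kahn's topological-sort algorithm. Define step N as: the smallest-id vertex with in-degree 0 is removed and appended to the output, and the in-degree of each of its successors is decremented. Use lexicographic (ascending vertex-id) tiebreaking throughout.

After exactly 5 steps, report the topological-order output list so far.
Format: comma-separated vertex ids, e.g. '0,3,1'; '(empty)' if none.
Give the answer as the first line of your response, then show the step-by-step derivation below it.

1,0,4,5,3

step 1: output 1; order=[1]; indeg=(0,0,1,1,0,1,2,0)
step 2: output 0; order=[1,0]; indeg=(0,0,1,1,0,1,2,0)
step 3: output 4; order=[1,0,4]; indeg=(0,0,1,1,0,0,2,0)
step 4: output 5; order=[1,0,4,5]; indeg=(0,0,1,0,0,0,1,0)
step 5: output 3; order=[1,0,4,5,3]; indeg=(0,0,1,0,0,0,1,0)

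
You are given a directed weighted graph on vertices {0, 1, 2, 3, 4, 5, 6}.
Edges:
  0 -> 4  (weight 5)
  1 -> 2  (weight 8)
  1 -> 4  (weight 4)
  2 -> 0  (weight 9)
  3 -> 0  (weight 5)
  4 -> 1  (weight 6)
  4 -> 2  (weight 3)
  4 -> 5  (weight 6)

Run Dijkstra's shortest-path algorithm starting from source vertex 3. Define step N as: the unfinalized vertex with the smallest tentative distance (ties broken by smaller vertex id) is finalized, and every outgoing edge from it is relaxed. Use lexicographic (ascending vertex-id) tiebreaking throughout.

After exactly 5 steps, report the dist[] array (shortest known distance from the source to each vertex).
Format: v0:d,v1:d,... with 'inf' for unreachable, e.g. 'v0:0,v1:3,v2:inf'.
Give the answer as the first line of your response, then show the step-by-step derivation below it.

v0:5,v1:16,v2:13,v3:0,v4:10,v5:16,v6:inf

step 1: dist = v0:5,v1:inf,v2:inf,v3:0,v4:inf,v5:inf,v6:inf
step 2: dist = v0:5,v1:inf,v2:inf,v3:0,v4:10,v5:inf,v6:inf
step 3: dist = v0:5,v1:16,v2:13,v3:0,v4:10,v5:16,v6:inf
step 4: dist = v0:5,v1:16,v2:13,v3:0,v4:10,v5:16,v6:inf
step 5: dist = v0:5,v1:16,v2:13,v3:0,v4:10,v5:16,v6:inf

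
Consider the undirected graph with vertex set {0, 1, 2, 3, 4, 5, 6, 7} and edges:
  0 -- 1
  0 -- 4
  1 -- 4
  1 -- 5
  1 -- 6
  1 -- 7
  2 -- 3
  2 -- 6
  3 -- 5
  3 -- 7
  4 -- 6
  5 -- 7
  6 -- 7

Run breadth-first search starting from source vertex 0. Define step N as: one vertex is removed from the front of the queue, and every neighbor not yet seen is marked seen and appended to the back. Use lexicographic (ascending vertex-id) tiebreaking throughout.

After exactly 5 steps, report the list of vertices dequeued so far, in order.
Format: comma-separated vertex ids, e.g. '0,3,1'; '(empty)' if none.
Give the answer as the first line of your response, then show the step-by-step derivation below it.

0,1,4,5,6

step 1: dequeue 0; queue=[1,4]; order=0
step 2: dequeue 1; queue=[4,5,6,7]; order=0,1
step 3: dequeue 4; queue=[5,6,7]; order=0,1,4
step 4: dequeue 5; queue=[6,7,3]; order=0,1,4,5
step 5: dequeue 6; queue=[7,3,2]; order=0,1,4,5,6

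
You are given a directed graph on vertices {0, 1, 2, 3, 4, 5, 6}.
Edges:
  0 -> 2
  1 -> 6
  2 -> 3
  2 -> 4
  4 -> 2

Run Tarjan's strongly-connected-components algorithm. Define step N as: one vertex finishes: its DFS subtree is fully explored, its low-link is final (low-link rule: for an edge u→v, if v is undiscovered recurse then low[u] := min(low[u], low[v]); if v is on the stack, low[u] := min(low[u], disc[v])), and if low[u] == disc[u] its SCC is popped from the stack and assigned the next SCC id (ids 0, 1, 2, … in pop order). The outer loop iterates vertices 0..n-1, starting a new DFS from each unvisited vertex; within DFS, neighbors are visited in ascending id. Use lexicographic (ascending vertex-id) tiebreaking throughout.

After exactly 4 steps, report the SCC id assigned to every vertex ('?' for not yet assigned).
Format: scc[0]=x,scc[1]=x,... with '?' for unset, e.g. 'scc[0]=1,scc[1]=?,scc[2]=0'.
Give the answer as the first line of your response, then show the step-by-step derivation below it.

scc[0]=2,scc[1]=?,scc[2]=1,scc[3]=0,scc[4]=1,scc[5]=?,scc[6]=?

step 1: low=(low[0]=0,low[1]=?,low[2]=1,low[3]=2,low[4]=?,low[5]=?,low[6]=?); scc=(scc[0]=?,scc[1]=?,scc[2]=?,scc[3]=0,scc[4]=?,scc[5]=?,scc[6]=?)
step 2: low=(low[0]=0,low[1]=?,low[2]=1,low[3]=2,low[4]=1,low[5]=?,low[6]=?); scc=(scc[0]=?,scc[1]=?,scc[2]=?,scc[3]=0,scc[4]=?,scc[5]=?,scc[6]=?)
step 3: low=(low[0]=0,low[1]=?,low[2]=1,low[3]=2,low[4]=1,low[5]=?,low[6]=?); scc=(scc[0]=?,scc[1]=?,scc[2]=1,scc[3]=0,scc[4]=1,scc[5]=?,scc[6]=?)
step 4: low=(low[0]=0,low[1]=?,low[2]=1,low[3]=2,low[4]=1,low[5]=?,low[6]=?); scc=(scc[0]=2,scc[1]=?,scc[2]=1,scc[3]=0,scc[4]=1,scc[5]=?,scc[6]=?)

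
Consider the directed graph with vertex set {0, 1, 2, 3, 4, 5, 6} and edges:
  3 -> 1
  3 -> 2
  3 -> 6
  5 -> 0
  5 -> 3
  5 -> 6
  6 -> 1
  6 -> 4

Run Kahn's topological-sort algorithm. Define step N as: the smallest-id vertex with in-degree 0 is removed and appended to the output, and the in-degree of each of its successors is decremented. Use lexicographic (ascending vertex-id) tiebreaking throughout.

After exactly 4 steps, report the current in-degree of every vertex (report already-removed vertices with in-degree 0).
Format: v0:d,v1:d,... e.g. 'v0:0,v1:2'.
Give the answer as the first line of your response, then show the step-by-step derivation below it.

v0:0,v1:1,v2:0,v3:0,v4:1,v5:0,v6:0

step 1: output 5; order=[5]; indeg=(0,2,1,0,1,0,1)
step 2: output 0; order=[5,0]; indeg=(0,2,1,0,1,0,1)
step 3: output 3; order=[5,0,3]; indeg=(0,1,0,0,1,0,0)
step 4: output 2; order=[5,0,3,2]; indeg=(0,1,0,0,1,0,0)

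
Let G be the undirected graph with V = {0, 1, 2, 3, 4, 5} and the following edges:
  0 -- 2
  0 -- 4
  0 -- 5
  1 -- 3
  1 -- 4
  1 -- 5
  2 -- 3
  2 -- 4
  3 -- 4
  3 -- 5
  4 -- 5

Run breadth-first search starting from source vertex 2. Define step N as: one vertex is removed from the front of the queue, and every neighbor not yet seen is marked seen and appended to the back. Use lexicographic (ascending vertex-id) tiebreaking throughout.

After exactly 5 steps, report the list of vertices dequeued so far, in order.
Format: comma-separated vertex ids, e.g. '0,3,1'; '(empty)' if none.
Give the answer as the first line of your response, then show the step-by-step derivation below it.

2,0,3,4,5

step 1: dequeue 2; queue=[0,3,4]; order=2
step 2: dequeue 0; queue=[3,4,5]; order=2,0
step 3: dequeue 3; queue=[4,5,1]; order=2,0,3
step 4: dequeue 4; queue=[5,1]; order=2,0,3,4
step 5: dequeue 5; queue=[1]; order=2,0,3,4,5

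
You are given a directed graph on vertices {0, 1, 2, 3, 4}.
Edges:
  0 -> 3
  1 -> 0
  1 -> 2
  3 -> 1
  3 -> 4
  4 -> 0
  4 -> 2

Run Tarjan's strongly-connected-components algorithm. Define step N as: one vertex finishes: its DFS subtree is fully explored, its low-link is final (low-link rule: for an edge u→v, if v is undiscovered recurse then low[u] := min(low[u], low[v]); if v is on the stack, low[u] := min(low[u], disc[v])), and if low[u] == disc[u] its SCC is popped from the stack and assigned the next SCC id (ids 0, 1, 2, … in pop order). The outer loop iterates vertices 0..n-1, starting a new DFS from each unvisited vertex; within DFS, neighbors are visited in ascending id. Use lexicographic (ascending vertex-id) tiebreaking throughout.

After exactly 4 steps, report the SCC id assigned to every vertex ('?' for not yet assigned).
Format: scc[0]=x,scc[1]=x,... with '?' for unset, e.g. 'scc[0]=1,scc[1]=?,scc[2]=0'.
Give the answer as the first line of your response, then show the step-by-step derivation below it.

scc[0]=?,scc[1]=?,scc[2]=0,scc[3]=?,scc[4]=?

step 1: low=(low[0]=0,low[1]=0,low[2]=3,low[3]=1,low[4]=?); scc=(scc[0]=?,scc[1]=?,scc[2]=0,scc[3]=?,scc[4]=?)
step 2: low=(low[0]=0,low[1]=0,low[2]=3,low[3]=1,low[4]=?); scc=(scc[0]=?,scc[1]=?,scc[2]=0,scc[3]=?,scc[4]=?)
step 3: low=(low[0]=0,low[1]=0,low[2]=3,low[3]=0,low[4]=0); scc=(scc[0]=?,scc[1]=?,scc[2]=0,scc[3]=?,scc[4]=?)
step 4: low=(low[0]=0,low[1]=0,low[2]=3,low[3]=0,low[4]=0); scc=(scc[0]=?,scc[1]=?,scc[2]=0,scc[3]=?,scc[4]=?)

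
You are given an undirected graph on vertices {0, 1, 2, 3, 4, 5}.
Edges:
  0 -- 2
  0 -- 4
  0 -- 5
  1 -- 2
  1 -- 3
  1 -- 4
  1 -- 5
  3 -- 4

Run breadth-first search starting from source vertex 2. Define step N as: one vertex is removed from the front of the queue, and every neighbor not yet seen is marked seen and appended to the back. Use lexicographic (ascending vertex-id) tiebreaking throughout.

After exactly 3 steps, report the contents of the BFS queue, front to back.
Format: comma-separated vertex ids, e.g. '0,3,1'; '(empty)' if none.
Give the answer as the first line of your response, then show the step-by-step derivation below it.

4,5,3

step 1: dequeue 2; queue=[0,1]; order=2
step 2: dequeue 0; queue=[1,4,5]; order=2,0
step 3: dequeue 1; queue=[4,5,3]; order=2,0,1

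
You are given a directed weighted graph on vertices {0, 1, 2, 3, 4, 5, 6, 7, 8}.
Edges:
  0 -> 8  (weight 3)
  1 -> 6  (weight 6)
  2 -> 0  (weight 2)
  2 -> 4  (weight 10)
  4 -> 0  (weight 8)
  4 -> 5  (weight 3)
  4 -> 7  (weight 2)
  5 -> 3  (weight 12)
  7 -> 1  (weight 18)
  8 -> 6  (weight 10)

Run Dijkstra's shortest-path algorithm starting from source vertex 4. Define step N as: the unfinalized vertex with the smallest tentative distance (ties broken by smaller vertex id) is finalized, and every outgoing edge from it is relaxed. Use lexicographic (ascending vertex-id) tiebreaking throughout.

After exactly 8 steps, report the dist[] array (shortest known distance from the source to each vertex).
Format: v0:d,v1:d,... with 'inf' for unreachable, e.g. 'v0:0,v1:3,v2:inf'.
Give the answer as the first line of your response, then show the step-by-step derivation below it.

v0:8,v1:20,v2:inf,v3:15,v4:0,v5:3,v6:21,v7:2,v8:11

step 1: dist = v0:8,v1:inf,v2:inf,v3:inf,v4:0,v5:3,v6:inf,v7:2,v8:inf
step 2: dist = v0:8,v1:20,v2:inf,v3:inf,v4:0,v5:3,v6:inf,v7:2,v8:inf
step 3: dist = v0:8,v1:20,v2:inf,v3:15,v4:0,v5:3,v6:inf,v7:2,v8:inf
step 4: dist = v0:8,v1:20,v2:inf,v3:15,v4:0,v5:3,v6:inf,v7:2,v8:11
step 5: dist = v0:8,v1:20,v2:inf,v3:15,v4:0,v5:3,v6:21,v7:2,v8:11
step 6: dist = v0:8,v1:20,v2:inf,v3:15,v4:0,v5:3,v6:21,v7:2,v8:11
step 7: dist = v0:8,v1:20,v2:inf,v3:15,v4:0,v5:3,v6:21,v7:2,v8:11
step 8: dist = v0:8,v1:20,v2:inf,v3:15,v4:0,v5:3,v6:21,v7:2,v8:11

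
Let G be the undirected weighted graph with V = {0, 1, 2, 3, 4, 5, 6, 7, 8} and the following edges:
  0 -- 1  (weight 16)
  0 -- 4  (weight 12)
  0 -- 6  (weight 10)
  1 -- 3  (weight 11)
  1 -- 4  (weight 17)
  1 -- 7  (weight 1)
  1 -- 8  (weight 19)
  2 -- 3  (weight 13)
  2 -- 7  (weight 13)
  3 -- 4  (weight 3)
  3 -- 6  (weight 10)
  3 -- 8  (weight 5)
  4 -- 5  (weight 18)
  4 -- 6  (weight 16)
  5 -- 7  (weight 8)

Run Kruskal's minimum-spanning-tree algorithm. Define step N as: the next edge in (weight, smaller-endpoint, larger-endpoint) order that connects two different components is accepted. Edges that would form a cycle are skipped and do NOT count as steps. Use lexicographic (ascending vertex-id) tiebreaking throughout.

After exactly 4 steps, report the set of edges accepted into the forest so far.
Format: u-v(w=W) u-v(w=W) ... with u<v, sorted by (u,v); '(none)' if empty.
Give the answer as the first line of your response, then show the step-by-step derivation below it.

1-7(w=1) 3-4(w=3) 3-8(w=5) 5-7(w=8)

step 1: add edge 1-7 (w=1); MST = {1-7(w=1)}
step 2: add edge 3-4 (w=3); MST = {1-7(w=1) 3-4(w=3)}
step 3: add edge 3-8 (w=5); MST = {1-7(w=1) 3-4(w=3) 3-8(w=5)}
step 4: add edge 5-7 (w=8); MST = {1-7(w=1) 3-4(w=3) 3-8(w=5) 5-7(w=8)}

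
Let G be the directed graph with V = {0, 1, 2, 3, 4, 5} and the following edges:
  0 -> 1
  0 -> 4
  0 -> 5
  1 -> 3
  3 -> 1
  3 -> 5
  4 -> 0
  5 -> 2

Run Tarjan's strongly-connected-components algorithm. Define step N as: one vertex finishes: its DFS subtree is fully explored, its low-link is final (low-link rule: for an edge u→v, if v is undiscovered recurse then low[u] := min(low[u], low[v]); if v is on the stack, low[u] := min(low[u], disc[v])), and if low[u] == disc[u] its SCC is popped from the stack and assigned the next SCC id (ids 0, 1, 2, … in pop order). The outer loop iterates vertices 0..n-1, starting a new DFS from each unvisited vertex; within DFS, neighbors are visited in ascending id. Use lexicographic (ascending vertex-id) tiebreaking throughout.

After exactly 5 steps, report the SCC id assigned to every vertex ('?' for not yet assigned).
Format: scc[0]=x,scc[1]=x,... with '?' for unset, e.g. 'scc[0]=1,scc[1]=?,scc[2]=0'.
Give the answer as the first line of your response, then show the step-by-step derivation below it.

scc[0]=?,scc[1]=2,scc[2]=0,scc[3]=2,scc[4]=?,scc[5]=1

step 1: low=(low[0]=0,low[1]=1,low[2]=4,low[3]=1,low[4]=?,low[5]=3); scc=(scc[0]=?,scc[1]=?,scc[2]=0,scc[3]=?,scc[4]=?,scc[5]=?)
step 2: low=(low[0]=0,low[1]=1,low[2]=4,low[3]=1,low[4]=?,low[5]=3); scc=(scc[0]=?,scc[1]=?,scc[2]=0,scc[3]=?,scc[4]=?,scc[5]=1)
step 3: low=(low[0]=0,low[1]=1,low[2]=4,low[3]=1,low[4]=?,low[5]=3); scc=(scc[0]=?,scc[1]=?,scc[2]=0,scc[3]=?,scc[4]=?,scc[5]=1)
step 4: low=(low[0]=0,low[1]=1,low[2]=4,low[3]=1,low[4]=?,low[5]=3); scc=(scc[0]=?,scc[1]=2,scc[2]=0,scc[3]=2,scc[4]=?,scc[5]=1)
step 5: low=(low[0]=0,low[1]=1,low[2]=4,low[3]=1,low[4]=0,low[5]=3); scc=(scc[0]=?,scc[1]=2,scc[2]=0,scc[3]=2,scc[4]=?,scc[5]=1)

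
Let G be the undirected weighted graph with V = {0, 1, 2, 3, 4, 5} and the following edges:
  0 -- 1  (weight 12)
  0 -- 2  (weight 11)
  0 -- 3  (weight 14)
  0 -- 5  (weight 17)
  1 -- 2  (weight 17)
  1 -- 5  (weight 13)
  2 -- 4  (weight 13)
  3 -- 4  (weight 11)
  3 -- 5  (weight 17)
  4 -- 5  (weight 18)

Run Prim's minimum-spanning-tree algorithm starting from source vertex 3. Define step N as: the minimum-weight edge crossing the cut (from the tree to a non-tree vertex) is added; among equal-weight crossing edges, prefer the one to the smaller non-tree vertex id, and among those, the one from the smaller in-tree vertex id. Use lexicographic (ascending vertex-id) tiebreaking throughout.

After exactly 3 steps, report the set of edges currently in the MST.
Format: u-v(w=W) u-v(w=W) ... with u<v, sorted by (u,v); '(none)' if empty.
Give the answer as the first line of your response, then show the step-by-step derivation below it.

0-2(w=11) 2-4(w=13) 3-4(w=11)

step 1: add edge 3-4 (w=11); MST = {3-4(w=11)}
step 2: add edge 2-4 (w=13); MST = {2-4(w=13) 3-4(w=11)}
step 3: add edge 0-2 (w=11); MST = {0-2(w=11) 2-4(w=13) 3-4(w=11)}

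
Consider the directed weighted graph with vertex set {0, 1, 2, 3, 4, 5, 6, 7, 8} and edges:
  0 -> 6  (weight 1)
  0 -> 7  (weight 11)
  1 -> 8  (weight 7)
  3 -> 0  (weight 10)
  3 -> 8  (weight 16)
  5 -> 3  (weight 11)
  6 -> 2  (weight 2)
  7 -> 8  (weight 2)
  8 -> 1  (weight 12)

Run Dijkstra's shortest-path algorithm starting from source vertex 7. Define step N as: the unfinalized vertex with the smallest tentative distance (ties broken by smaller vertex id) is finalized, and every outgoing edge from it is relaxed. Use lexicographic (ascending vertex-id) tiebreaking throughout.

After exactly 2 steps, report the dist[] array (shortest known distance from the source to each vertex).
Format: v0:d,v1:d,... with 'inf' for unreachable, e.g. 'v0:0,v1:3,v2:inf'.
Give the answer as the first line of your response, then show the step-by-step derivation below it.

v0:inf,v1:14,v2:inf,v3:inf,v4:inf,v5:inf,v6:inf,v7:0,v8:2

step 1: dist = v0:inf,v1:inf,v2:inf,v3:inf,v4:inf,v5:inf,v6:inf,v7:0,v8:2
step 2: dist = v0:inf,v1:14,v2:inf,v3:inf,v4:inf,v5:inf,v6:inf,v7:0,v8:2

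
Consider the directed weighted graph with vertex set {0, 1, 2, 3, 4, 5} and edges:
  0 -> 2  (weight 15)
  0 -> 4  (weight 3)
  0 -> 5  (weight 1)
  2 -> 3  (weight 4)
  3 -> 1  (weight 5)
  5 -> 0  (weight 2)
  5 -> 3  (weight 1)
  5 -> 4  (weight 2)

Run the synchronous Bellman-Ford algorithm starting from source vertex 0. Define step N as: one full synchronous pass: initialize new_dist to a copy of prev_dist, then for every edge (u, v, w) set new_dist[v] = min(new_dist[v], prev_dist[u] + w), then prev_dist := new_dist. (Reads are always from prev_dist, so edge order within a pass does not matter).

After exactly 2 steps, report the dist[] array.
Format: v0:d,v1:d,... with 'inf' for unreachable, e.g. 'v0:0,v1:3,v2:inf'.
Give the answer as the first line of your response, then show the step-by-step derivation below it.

v0:0,v1:inf,v2:15,v3:2,v4:3,v5:1

step 1: dist = v0:0,v1:inf,v2:15,v3:inf,v4:3,v5:1
step 2: dist = v0:0,v1:inf,v2:15,v3:2,v4:3,v5:1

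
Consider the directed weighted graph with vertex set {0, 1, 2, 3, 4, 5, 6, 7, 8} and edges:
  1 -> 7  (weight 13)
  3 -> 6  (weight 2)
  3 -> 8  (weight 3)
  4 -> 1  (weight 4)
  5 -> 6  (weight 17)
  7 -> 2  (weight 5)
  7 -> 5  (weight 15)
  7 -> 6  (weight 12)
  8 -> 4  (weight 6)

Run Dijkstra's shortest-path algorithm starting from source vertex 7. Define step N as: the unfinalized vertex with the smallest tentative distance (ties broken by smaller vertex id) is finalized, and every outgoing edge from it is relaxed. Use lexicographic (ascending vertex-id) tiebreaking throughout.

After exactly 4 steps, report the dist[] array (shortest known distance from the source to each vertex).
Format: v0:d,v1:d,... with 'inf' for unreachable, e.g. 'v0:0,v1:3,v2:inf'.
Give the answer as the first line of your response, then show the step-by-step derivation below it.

v0:inf,v1:inf,v2:5,v3:inf,v4:inf,v5:15,v6:12,v7:0,v8:inf

step 1: dist = v0:inf,v1:inf,v2:5,v3:inf,v4:inf,v5:15,v6:12,v7:0,v8:inf
step 2: dist = v0:inf,v1:inf,v2:5,v3:inf,v4:inf,v5:15,v6:12,v7:0,v8:inf
step 3: dist = v0:inf,v1:inf,v2:5,v3:inf,v4:inf,v5:15,v6:12,v7:0,v8:inf
step 4: dist = v0:inf,v1:inf,v2:5,v3:inf,v4:inf,v5:15,v6:12,v7:0,v8:inf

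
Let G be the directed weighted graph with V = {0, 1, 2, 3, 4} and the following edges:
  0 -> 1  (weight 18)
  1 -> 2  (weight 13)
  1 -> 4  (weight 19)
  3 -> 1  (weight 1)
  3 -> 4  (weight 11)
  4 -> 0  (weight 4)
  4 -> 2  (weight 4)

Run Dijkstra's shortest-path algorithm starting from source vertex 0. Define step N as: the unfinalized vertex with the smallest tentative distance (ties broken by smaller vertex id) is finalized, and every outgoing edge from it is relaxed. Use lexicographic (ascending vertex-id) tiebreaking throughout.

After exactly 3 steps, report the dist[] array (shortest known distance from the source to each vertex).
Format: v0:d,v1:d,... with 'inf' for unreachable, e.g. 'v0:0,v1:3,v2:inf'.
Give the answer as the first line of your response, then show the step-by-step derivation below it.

v0:0,v1:18,v2:31,v3:inf,v4:37

step 1: dist = v0:0,v1:18,v2:inf,v3:inf,v4:inf
step 2: dist = v0:0,v1:18,v2:31,v3:inf,v4:37
step 3: dist = v0:0,v1:18,v2:31,v3:inf,v4:37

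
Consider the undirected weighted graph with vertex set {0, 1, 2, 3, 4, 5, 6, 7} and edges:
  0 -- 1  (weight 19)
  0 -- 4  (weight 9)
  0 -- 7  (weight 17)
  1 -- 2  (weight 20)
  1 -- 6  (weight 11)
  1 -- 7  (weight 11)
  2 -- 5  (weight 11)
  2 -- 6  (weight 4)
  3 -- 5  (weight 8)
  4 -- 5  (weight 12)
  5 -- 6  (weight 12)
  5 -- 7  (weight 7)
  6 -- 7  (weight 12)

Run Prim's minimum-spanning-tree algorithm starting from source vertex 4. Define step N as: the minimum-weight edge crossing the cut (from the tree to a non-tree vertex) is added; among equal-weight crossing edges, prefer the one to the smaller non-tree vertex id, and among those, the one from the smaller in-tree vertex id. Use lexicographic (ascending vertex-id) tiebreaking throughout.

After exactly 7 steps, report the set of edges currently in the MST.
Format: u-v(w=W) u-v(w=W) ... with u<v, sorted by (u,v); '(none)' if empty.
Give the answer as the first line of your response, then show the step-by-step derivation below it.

0-4(w=9) 1-7(w=11) 2-5(w=11) 2-6(w=4) 3-5(w=8) 4-5(w=12) 5-7(w=7)

step 1: add edge 0-4 (w=9); MST = {0-4(w=9)}
step 2: add edge 4-5 (w=12); MST = {0-4(w=9) 4-5(w=12)}
step 3: add edge 5-7 (w=7); MST = {0-4(w=9) 4-5(w=12) 5-7(w=7)}
step 4: add edge 3-5 (w=8); MST = {0-4(w=9) 3-5(w=8) 4-5(w=12) 5-7(w=7)}
step 5: add edge 1-7 (w=11); MST = {0-4(w=9) 1-7(w=11) 3-5(w=8) 4-5(w=12) 5-7(w=7)}
step 6: add edge 2-5 (w=11); MST = {0-4(w=9) 1-7(w=11) 2-5(w=11) 3-5(w=8) 4-5(w=12) 5-7(w=7)}
step 7: add edge 2-6 (w=4); MST = {0-4(w=9) 1-7(w=11) 2-5(w=11) 2-6(w=4) 3-5(w=8) 4-5(w=12) 5-7(w=7)}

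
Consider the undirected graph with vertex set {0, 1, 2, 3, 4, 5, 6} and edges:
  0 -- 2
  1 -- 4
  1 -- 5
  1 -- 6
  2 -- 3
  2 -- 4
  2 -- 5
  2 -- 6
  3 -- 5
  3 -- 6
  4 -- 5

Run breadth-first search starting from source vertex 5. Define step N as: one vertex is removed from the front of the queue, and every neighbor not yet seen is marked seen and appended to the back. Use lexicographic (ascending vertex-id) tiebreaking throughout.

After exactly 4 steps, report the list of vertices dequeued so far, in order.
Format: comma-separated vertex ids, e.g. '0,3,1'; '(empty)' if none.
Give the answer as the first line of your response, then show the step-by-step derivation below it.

5,1,2,3

step 1: dequeue 5; queue=[1,2,3,4]; order=5
step 2: dequeue 1; queue=[2,3,4,6]; order=5,1
step 3: dequeue 2; queue=[3,4,6,0]; order=5,1,2
step 4: dequeue 3; queue=[4,6,0]; order=5,1,2,3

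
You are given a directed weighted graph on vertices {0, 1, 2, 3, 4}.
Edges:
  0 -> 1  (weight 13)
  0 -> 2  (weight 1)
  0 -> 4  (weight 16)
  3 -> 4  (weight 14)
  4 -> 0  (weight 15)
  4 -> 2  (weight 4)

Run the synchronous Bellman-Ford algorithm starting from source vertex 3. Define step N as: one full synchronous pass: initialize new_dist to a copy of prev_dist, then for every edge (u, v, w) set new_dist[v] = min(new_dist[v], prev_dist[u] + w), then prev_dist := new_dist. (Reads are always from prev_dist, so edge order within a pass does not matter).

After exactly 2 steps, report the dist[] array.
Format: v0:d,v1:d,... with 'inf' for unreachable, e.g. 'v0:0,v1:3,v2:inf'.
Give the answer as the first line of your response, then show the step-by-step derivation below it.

v0:29,v1:inf,v2:18,v3:0,v4:14

step 1: dist = v0:inf,v1:inf,v2:inf,v3:0,v4:14
step 2: dist = v0:29,v1:inf,v2:18,v3:0,v4:14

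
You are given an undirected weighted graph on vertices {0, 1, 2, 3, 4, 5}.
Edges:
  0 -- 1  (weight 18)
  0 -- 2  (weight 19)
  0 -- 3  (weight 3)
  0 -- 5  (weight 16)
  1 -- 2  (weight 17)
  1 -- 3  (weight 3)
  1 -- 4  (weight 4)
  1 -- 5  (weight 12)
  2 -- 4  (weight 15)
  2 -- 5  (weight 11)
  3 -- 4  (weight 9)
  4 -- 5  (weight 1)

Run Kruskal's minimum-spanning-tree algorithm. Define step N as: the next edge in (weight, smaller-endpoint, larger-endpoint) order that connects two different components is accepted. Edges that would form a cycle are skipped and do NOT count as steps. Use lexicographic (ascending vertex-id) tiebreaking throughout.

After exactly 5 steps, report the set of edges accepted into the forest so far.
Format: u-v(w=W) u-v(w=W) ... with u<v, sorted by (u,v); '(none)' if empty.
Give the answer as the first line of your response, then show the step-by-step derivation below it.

0-3(w=3) 1-3(w=3) 1-4(w=4) 2-5(w=11) 4-5(w=1)

step 1: add edge 4-5 (w=1); MST = {4-5(w=1)}
step 2: add edge 0-3 (w=3); MST = {0-3(w=3) 4-5(w=1)}
step 3: add edge 1-3 (w=3); MST = {0-3(w=3) 1-3(w=3) 4-5(w=1)}
step 4: add edge 1-4 (w=4); MST = {0-3(w=3) 1-3(w=3) 1-4(w=4) 4-5(w=1)}
step 5: add edge 2-5 (w=11); MST = {0-3(w=3) 1-3(w=3) 1-4(w=4) 2-5(w=11) 4-5(w=1)}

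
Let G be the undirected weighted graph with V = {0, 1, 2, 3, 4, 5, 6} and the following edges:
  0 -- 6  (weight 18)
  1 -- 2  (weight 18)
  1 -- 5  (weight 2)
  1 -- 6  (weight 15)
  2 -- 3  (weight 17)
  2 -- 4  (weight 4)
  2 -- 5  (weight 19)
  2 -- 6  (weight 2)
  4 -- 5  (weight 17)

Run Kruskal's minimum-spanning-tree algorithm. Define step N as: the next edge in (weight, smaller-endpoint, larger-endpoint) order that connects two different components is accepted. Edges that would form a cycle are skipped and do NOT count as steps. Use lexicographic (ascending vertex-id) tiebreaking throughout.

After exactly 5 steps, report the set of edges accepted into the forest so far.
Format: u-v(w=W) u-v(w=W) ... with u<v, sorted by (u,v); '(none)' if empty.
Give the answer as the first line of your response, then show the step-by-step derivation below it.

1-5(w=2) 1-6(w=15) 2-3(w=17) 2-4(w=4) 2-6(w=2)

step 1: add edge 1-5 (w=2); MST = {1-5(w=2)}
step 2: add edge 2-6 (w=2); MST = {1-5(w=2) 2-6(w=2)}
step 3: add edge 2-4 (w=4); MST = {1-5(w=2) 2-4(w=4) 2-6(w=2)}
step 4: add edge 1-6 (w=15); MST = {1-5(w=2) 1-6(w=15) 2-4(w=4) 2-6(w=2)}
step 5: add edge 2-3 (w=17); MST = {1-5(w=2) 1-6(w=15) 2-3(w=17) 2-4(w=4) 2-6(w=2)}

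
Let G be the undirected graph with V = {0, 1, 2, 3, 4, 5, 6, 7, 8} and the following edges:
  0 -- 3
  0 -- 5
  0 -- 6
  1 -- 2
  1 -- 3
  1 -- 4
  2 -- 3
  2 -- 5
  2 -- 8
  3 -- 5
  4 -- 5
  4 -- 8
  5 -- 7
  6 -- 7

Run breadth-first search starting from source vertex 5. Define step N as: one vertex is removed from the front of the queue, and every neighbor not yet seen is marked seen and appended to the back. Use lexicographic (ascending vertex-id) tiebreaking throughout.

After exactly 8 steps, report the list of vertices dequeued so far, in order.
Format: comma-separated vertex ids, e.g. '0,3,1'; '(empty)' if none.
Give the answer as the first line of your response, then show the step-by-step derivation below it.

5,0,2,3,4,7,6,1

step 1: dequeue 5; queue=[0,2,3,4,7]; order=5
step 2: dequeue 0; queue=[2,3,4,7,6]; order=5,0
step 3: dequeue 2; queue=[3,4,7,6,1,8]; order=5,0,2
step 4: dequeue 3; queue=[4,7,6,1,8]; order=5,0,2,3
step 5: dequeue 4; queue=[7,6,1,8]; order=5,0,2,3,4
step 6: dequeue 7; queue=[6,1,8]; order=5,0,2,3,4,7
step 7: dequeue 6; queue=[1,8]; order=5,0,2,3,4,7,6
step 8: dequeue 1; queue=[8]; order=5,0,2,3,4,7,6,1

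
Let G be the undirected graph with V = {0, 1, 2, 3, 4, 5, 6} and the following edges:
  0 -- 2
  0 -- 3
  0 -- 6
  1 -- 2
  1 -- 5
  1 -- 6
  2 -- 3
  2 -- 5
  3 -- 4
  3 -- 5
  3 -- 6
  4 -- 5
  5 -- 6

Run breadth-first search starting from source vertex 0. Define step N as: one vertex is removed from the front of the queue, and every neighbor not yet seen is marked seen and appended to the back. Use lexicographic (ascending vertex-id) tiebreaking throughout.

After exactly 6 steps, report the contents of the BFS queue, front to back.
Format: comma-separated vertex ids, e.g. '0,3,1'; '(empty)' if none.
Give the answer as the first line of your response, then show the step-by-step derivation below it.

4

step 1: dequeue 0; queue=[2,3,6]; order=0
step 2: dequeue 2; queue=[3,6,1,5]; order=0,2
step 3: dequeue 3; queue=[6,1,5,4]; order=0,2,3
step 4: dequeue 6; queue=[1,5,4]; order=0,2,3,6
step 5: dequeue 1; queue=[5,4]; order=0,2,3,6,1
step 6: dequeue 5; queue=[4]; order=0,2,3,6,1,5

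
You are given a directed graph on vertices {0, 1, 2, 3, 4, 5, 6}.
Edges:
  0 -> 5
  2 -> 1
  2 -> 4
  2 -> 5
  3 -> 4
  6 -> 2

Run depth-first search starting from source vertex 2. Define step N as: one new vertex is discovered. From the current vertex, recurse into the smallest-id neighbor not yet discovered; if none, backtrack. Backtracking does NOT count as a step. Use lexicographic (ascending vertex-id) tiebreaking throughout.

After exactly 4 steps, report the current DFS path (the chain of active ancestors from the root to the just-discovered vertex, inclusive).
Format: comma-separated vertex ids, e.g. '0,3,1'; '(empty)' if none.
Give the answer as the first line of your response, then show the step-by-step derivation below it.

2,5

step 1: discover 2; path=2; order=2
step 2: discover 1; path=2>1; order=2,1
step 3: discover 4; path=2>4; order=2,1,4
step 4: discover 5; path=2>5; order=2,1,4,5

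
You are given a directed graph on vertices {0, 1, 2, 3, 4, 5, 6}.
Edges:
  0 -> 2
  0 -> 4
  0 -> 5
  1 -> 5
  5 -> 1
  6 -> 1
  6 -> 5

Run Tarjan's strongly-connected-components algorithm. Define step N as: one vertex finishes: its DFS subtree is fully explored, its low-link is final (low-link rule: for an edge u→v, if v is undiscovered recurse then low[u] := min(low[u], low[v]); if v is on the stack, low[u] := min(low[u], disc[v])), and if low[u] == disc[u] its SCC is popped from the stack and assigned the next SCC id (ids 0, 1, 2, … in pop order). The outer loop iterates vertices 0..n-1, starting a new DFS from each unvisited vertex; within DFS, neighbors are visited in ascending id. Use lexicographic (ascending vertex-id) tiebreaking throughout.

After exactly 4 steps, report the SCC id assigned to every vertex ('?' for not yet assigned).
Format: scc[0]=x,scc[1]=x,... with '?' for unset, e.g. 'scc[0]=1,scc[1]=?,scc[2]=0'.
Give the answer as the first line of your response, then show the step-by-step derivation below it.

scc[0]=?,scc[1]=2,scc[2]=0,scc[3]=?,scc[4]=1,scc[5]=2,scc[6]=?

step 1: low=(low[0]=0,low[1]=?,low[2]=1,low[3]=?,low[4]=?,low[5]=?,low[6]=?); scc=(scc[0]=?,scc[1]=?,scc[2]=0,scc[3]=?,scc[4]=?,scc[5]=?,scc[6]=?)
step 2: low=(low[0]=0,low[1]=?,low[2]=1,low[3]=?,low[4]=2,low[5]=?,low[6]=?); scc=(scc[0]=?,scc[1]=?,scc[2]=0,scc[3]=?,scc[4]=1,scc[5]=?,scc[6]=?)
step 3: low=(low[0]=0,low[1]=3,low[2]=1,low[3]=?,low[4]=2,low[5]=3,low[6]=?); scc=(scc[0]=?,scc[1]=?,scc[2]=0,scc[3]=?,scc[4]=1,scc[5]=?,scc[6]=?)
step 4: low=(low[0]=0,low[1]=3,low[2]=1,low[3]=?,low[4]=2,low[5]=3,low[6]=?); scc=(scc[0]=?,scc[1]=2,scc[2]=0,scc[3]=?,scc[4]=1,scc[5]=2,scc[6]=?)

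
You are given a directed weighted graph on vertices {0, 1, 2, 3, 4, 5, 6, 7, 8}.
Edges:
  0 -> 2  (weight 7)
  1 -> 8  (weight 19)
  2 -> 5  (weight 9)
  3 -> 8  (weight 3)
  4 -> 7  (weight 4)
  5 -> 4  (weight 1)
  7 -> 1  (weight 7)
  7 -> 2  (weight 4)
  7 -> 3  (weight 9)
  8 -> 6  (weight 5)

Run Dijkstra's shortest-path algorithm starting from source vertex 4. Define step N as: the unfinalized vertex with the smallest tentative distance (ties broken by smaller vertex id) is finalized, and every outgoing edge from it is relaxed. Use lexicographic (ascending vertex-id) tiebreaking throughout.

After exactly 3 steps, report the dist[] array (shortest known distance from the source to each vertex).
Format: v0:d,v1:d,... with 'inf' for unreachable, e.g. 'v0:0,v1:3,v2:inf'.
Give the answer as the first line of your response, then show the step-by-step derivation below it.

v0:inf,v1:11,v2:8,v3:13,v4:0,v5:17,v6:inf,v7:4,v8:inf

step 1: dist = v0:inf,v1:inf,v2:inf,v3:inf,v4:0,v5:inf,v6:inf,v7:4,v8:inf
step 2: dist = v0:inf,v1:11,v2:8,v3:13,v4:0,v5:inf,v6:inf,v7:4,v8:inf
step 3: dist = v0:inf,v1:11,v2:8,v3:13,v4:0,v5:17,v6:inf,v7:4,v8:inf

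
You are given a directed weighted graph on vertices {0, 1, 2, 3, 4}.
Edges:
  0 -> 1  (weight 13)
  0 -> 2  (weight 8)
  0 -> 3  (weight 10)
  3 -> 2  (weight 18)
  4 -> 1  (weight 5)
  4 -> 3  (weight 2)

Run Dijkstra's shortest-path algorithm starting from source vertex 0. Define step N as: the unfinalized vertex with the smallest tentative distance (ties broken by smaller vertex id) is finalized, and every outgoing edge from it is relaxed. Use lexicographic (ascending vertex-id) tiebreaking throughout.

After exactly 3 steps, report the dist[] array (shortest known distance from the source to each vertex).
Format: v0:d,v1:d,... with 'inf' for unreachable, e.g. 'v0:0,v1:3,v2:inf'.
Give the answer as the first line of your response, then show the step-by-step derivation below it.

v0:0,v1:13,v2:8,v3:10,v4:inf

step 1: dist = v0:0,v1:13,v2:8,v3:10,v4:inf
step 2: dist = v0:0,v1:13,v2:8,v3:10,v4:inf
step 3: dist = v0:0,v1:13,v2:8,v3:10,v4:inf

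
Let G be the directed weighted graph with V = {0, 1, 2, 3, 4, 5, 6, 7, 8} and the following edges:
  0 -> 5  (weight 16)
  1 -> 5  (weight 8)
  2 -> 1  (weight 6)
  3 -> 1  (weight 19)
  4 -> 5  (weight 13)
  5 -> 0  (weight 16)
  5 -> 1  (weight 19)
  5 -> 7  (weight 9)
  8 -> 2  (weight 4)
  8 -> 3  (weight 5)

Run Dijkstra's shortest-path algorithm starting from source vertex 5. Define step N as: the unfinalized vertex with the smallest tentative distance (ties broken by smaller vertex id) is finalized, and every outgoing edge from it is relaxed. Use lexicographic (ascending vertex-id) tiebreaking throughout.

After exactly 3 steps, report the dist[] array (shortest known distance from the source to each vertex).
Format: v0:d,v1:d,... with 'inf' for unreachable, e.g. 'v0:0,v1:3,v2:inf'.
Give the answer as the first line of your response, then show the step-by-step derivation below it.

v0:16,v1:19,v2:inf,v3:inf,v4:inf,v5:0,v6:inf,v7:9,v8:inf

step 1: dist = v0:16,v1:19,v2:inf,v3:inf,v4:inf,v5:0,v6:inf,v7:9,v8:inf
step 2: dist = v0:16,v1:19,v2:inf,v3:inf,v4:inf,v5:0,v6:inf,v7:9,v8:inf
step 3: dist = v0:16,v1:19,v2:inf,v3:inf,v4:inf,v5:0,v6:inf,v7:9,v8:inf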